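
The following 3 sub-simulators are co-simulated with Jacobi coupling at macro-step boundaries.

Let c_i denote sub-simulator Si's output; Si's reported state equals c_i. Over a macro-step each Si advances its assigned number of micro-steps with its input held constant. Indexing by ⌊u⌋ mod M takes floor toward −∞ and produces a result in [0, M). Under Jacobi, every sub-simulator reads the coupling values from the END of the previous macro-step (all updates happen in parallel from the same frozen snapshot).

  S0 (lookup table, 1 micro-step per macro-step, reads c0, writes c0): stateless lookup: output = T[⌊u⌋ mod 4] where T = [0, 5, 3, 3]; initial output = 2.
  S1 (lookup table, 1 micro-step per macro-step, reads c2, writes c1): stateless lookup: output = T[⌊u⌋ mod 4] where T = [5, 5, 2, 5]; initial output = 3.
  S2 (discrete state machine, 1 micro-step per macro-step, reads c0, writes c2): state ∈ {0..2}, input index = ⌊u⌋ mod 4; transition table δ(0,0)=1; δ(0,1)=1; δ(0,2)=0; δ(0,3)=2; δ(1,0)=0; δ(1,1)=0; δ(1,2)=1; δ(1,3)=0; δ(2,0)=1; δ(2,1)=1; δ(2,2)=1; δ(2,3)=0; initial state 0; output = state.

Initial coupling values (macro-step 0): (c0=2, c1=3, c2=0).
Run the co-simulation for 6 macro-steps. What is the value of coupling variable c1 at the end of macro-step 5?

macro 1: S0 reads c0=2 → after 1×micro: 3; S1 reads c2=0 → after 1×micro: 5; S2 reads c0=2 → after 1×micro: 0 ⇒ (c0=3, c1=5, c2=0)
macro 2: S0 reads c0=3 → after 1×micro: 3; S1 reads c2=0 → after 1×micro: 5; S2 reads c0=3 → after 1×micro: 2 ⇒ (c0=3, c1=5, c2=2)
macro 3: S0 reads c0=3 → after 1×micro: 3; S1 reads c2=2 → after 1×micro: 2; S2 reads c0=3 → after 1×micro: 0 ⇒ (c0=3, c1=2, c2=0)
macro 4: S0 reads c0=3 → after 1×micro: 3; S1 reads c2=0 → after 1×micro: 5; S2 reads c0=3 → after 1×micro: 2 ⇒ (c0=3, c1=5, c2=2)
macro 5: S0 reads c0=3 → after 1×micro: 3; S1 reads c2=2 → after 1×micro: 2; S2 reads c0=3 → after 1×micro: 0 ⇒ (c0=3, c1=2, c2=0)
macro 6: S0 reads c0=3 → after 1×micro: 3; S1 reads c2=0 → after 1×micro: 5; S2 reads c0=3 → after 1×micro: 2 ⇒ (c0=3, c1=5, c2=2)

c1 at macro-step 5 = 2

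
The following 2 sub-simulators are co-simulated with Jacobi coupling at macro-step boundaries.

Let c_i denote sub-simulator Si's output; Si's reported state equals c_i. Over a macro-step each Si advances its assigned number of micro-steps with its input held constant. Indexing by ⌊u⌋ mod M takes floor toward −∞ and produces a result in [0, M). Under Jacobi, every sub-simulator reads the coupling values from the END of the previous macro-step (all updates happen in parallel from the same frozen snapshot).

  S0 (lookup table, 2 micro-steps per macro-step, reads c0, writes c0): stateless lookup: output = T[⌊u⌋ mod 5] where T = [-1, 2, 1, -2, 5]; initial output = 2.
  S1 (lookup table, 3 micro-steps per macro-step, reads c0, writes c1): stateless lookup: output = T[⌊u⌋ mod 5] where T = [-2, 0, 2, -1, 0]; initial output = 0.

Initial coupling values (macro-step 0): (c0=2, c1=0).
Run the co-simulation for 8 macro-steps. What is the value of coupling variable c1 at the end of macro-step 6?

c1 at macro-step 6 = 0

macro 1: S0 reads c0=2 → after 2×micro: 1; S1 reads c0=2 → after 3×micro: 2 ⇒ (c0=1, c1=2)
macro 2: S0 reads c0=1 → after 2×micro: 2; S1 reads c0=1 → after 3×micro: 0 ⇒ (c0=2, c1=0)
macro 3: S0 reads c0=2 → after 2×micro: 1; S1 reads c0=2 → after 3×micro: 2 ⇒ (c0=1, c1=2)
macro 4: S0 reads c0=1 → after 2×micro: 2; S1 reads c0=1 → after 3×micro: 0 ⇒ (c0=2, c1=0)
macro 5: S0 reads c0=2 → after 2×micro: 1; S1 reads c0=2 → after 3×micro: 2 ⇒ (c0=1, c1=2)
macro 6: S0 reads c0=1 → after 2×micro: 2; S1 reads c0=1 → after 3×micro: 0 ⇒ (c0=2, c1=0)
macro 7: S0 reads c0=2 → after 2×micro: 1; S1 reads c0=2 → after 3×micro: 2 ⇒ (c0=1, c1=2)
macro 8: S0 reads c0=1 → after 2×micro: 2; S1 reads c0=1 → after 3×micro: 0 ⇒ (c0=2, c1=0)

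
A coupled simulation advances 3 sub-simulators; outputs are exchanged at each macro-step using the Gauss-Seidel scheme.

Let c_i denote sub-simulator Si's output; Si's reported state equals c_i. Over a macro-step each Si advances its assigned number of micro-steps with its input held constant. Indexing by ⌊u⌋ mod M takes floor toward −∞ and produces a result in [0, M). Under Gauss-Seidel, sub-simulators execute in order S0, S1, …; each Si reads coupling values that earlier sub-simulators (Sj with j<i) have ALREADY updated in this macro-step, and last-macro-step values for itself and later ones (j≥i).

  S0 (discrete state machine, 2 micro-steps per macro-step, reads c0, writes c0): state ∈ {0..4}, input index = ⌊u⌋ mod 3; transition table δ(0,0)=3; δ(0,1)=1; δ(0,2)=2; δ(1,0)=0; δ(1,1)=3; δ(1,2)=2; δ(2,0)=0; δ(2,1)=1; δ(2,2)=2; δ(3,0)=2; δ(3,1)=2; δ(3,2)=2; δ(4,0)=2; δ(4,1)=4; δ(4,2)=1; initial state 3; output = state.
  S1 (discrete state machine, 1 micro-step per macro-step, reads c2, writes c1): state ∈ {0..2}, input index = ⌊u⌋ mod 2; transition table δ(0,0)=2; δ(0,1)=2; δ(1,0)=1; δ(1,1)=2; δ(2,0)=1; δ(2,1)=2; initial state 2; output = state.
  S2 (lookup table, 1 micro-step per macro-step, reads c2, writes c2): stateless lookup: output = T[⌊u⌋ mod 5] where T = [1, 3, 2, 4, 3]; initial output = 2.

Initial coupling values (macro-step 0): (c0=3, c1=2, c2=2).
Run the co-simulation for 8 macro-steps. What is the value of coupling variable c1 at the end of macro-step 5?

c1 at macro-step 5 = 1

macro 1: S0 reads c0=3 → after 2×micro: 0; S1 reads c2=2 → after 1×micro: 1; S2 reads c2=2 → after 1×micro: 2 ⇒ (c0=0, c1=1, c2=2)
macro 2: S0 reads c0=0 → after 2×micro: 2; S1 reads c2=2 → after 1×micro: 1; S2 reads c2=2 → after 1×micro: 2 ⇒ (c0=2, c1=1, c2=2)
macro 3: S0 reads c0=2 → after 2×micro: 2; S1 reads c2=2 → after 1×micro: 1; S2 reads c2=2 → after 1×micro: 2 ⇒ (c0=2, c1=1, c2=2)
macro 4: S0 reads c0=2 → after 2×micro: 2; S1 reads c2=2 → after 1×micro: 1; S2 reads c2=2 → after 1×micro: 2 ⇒ (c0=2, c1=1, c2=2)
macro 5: S0 reads c0=2 → after 2×micro: 2; S1 reads c2=2 → after 1×micro: 1; S2 reads c2=2 → after 1×micro: 2 ⇒ (c0=2, c1=1, c2=2)
macro 6: S0 reads c0=2 → after 2×micro: 2; S1 reads c2=2 → after 1×micro: 1; S2 reads c2=2 → after 1×micro: 2 ⇒ (c0=2, c1=1, c2=2)
macro 7: S0 reads c0=2 → after 2×micro: 2; S1 reads c2=2 → after 1×micro: 1; S2 reads c2=2 → after 1×micro: 2 ⇒ (c0=2, c1=1, c2=2)
macro 8: S0 reads c0=2 → after 2×micro: 2; S1 reads c2=2 → after 1×micro: 1; S2 reads c2=2 → after 1×micro: 2 ⇒ (c0=2, c1=1, c2=2)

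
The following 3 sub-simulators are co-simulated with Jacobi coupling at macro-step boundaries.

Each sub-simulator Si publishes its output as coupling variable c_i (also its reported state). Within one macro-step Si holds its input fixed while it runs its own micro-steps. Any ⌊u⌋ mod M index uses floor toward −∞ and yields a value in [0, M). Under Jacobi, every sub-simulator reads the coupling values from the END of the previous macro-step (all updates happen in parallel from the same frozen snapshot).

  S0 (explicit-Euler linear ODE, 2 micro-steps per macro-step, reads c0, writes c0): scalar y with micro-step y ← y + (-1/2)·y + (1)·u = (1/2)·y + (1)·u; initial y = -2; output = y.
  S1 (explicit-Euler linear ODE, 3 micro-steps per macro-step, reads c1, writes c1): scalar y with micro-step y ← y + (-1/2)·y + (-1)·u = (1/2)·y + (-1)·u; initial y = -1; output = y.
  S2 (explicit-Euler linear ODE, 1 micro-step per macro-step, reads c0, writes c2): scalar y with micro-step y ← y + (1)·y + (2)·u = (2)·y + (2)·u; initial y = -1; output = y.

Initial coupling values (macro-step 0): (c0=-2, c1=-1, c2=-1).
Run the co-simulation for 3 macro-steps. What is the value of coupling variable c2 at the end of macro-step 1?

c2 at macro-step 1 = -6

macro 1: S0 reads c0=-2 → after 2×micro: -7/2; S1 reads c1=-1 → after 3×micro: 13/8; S2 reads c0=-2 → after 1×micro: -6 ⇒ (c0=-7/2, c1=13/8, c2=-6)
macro 2: S0 reads c0=-7/2 → after 2×micro: -49/8; S1 reads c1=13/8 → after 3×micro: -169/64; S2 reads c0=-7/2 → after 1×micro: -19 ⇒ (c0=-49/8, c1=-169/64, c2=-19)
macro 3: S0 reads c0=-49/8 → after 2×micro: -343/32; S1 reads c1=-169/64 → after 3×micro: 2197/512; S2 reads c0=-49/8 → after 1×micro: -201/4 ⇒ (c0=-343/32, c1=2197/512, c2=-201/4)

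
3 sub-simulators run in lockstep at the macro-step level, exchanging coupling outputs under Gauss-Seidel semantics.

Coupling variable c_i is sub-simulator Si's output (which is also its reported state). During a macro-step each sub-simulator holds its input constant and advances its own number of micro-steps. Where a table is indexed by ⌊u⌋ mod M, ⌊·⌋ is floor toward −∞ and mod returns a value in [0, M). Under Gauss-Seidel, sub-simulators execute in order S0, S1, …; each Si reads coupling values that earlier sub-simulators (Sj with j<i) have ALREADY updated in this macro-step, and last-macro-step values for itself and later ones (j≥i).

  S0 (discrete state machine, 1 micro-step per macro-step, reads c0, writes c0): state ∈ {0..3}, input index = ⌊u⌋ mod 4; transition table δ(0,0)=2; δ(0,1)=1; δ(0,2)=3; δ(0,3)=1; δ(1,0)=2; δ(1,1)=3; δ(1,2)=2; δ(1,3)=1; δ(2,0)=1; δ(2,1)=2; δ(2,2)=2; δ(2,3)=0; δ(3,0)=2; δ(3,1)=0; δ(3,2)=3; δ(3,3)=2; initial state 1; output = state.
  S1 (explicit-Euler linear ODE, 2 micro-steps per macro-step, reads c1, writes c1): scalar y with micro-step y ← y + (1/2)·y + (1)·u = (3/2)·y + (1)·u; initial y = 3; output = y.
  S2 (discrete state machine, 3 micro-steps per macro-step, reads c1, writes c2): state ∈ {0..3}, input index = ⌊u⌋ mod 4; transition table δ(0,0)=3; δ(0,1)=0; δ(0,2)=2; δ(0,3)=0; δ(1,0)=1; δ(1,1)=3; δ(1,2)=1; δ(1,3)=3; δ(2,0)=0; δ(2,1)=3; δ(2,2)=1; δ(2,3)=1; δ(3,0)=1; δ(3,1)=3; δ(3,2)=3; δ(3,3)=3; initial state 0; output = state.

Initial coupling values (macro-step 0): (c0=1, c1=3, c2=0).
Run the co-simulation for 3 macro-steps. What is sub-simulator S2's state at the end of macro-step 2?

S2 state at macro-step 2 = 3

macro 1: S0 reads c0=1 → after 1×micro: 3; S1 reads c1=3 → after 2×micro: 57/4; S2 reads c1=57/4 → after 3×micro: 1 ⇒ (c0=3, c1=57/4, c2=1)
macro 2: S0 reads c0=3 → after 1×micro: 2; S1 reads c1=57/4 → after 2×micro: 1083/16; S2 reads c1=1083/16 → after 3×micro: 3 ⇒ (c0=2, c1=1083/16, c2=3)
macro 3: S0 reads c0=2 → after 1×micro: 2; S1 reads c1=1083/16 → after 2×micro: 20577/64; S2 reads c1=20577/64 → after 3×micro: 3 ⇒ (c0=2, c1=20577/64, c2=3)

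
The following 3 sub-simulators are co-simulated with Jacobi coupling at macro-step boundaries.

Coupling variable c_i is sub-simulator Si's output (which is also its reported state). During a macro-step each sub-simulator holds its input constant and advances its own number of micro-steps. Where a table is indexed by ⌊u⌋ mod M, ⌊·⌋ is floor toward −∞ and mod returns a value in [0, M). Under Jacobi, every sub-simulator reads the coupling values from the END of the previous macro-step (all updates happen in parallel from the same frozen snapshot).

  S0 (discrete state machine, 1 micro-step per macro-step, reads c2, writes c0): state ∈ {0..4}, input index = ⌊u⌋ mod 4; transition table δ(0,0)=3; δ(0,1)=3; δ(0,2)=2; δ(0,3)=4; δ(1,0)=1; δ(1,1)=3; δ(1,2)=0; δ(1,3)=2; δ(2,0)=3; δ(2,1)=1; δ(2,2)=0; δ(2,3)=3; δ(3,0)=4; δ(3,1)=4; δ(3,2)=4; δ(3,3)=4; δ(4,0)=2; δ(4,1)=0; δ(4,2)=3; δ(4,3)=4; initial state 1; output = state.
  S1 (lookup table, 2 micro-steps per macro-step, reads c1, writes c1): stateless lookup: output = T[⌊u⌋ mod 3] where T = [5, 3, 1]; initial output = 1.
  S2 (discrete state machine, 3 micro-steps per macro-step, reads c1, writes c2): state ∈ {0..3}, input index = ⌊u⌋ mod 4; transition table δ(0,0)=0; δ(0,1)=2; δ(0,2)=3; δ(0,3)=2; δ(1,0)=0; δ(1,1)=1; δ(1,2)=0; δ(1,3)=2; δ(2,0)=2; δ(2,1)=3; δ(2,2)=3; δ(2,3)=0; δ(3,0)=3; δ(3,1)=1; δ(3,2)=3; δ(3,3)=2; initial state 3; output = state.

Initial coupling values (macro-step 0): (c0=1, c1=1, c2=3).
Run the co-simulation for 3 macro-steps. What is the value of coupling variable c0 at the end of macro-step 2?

c0 at macro-step 2 = 1

macro 1: S0 reads c2=3 → after 1×micro: 2; S1 reads c1=1 → after 2×micro: 3; S2 reads c1=1 → after 3×micro: 1 ⇒ (c0=2, c1=3, c2=1)
macro 2: S0 reads c2=1 → after 1×micro: 1; S1 reads c1=3 → after 2×micro: 5; S2 reads c1=3 → after 3×micro: 2 ⇒ (c0=1, c1=5, c2=2)
macro 3: S0 reads c2=2 → after 1×micro: 0; S1 reads c1=5 → after 2×micro: 1; S2 reads c1=5 → after 3×micro: 1 ⇒ (c0=0, c1=1, c2=1)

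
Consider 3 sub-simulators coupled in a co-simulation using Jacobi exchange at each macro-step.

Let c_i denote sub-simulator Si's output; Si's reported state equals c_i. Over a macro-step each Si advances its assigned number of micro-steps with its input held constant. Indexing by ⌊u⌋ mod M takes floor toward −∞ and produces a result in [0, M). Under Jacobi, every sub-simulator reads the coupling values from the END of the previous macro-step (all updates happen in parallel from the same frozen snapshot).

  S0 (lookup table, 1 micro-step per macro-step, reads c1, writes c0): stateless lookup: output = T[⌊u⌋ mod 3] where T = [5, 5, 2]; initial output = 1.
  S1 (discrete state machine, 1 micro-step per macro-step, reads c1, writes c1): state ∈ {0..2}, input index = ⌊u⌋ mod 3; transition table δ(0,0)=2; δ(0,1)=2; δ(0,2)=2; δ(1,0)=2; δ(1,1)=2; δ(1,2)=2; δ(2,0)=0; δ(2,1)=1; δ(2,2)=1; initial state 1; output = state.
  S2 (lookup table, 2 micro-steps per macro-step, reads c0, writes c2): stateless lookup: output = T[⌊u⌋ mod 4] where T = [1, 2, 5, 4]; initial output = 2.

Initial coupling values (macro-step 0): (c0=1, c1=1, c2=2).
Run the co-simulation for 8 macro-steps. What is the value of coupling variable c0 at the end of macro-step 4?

c0 at macro-step 4 = 2

macro 1: S0 reads c1=1 → after 1×micro: 5; S1 reads c1=1 → after 1×micro: 2; S2 reads c0=1 → after 2×micro: 2 ⇒ (c0=5, c1=2, c2=2)
macro 2: S0 reads c1=2 → after 1×micro: 2; S1 reads c1=2 → after 1×micro: 1; S2 reads c0=5 → after 2×micro: 2 ⇒ (c0=2, c1=1, c2=2)
macro 3: S0 reads c1=1 → after 1×micro: 5; S1 reads c1=1 → after 1×micro: 2; S2 reads c0=2 → after 2×micro: 5 ⇒ (c0=5, c1=2, c2=5)
macro 4: S0 reads c1=2 → after 1×micro: 2; S1 reads c1=2 → after 1×micro: 1; S2 reads c0=5 → after 2×micro: 2 ⇒ (c0=2, c1=1, c2=2)
macro 5: S0 reads c1=1 → after 1×micro: 5; S1 reads c1=1 → after 1×micro: 2; S2 reads c0=2 → after 2×micro: 5 ⇒ (c0=5, c1=2, c2=5)
macro 6: S0 reads c1=2 → after 1×micro: 2; S1 reads c1=2 → after 1×micro: 1; S2 reads c0=5 → after 2×micro: 2 ⇒ (c0=2, c1=1, c2=2)
macro 7: S0 reads c1=1 → after 1×micro: 5; S1 reads c1=1 → after 1×micro: 2; S2 reads c0=2 → after 2×micro: 5 ⇒ (c0=5, c1=2, c2=5)
macro 8: S0 reads c1=2 → after 1×micro: 2; S1 reads c1=2 → after 1×micro: 1; S2 reads c0=5 → after 2×micro: 2 ⇒ (c0=2, c1=1, c2=2)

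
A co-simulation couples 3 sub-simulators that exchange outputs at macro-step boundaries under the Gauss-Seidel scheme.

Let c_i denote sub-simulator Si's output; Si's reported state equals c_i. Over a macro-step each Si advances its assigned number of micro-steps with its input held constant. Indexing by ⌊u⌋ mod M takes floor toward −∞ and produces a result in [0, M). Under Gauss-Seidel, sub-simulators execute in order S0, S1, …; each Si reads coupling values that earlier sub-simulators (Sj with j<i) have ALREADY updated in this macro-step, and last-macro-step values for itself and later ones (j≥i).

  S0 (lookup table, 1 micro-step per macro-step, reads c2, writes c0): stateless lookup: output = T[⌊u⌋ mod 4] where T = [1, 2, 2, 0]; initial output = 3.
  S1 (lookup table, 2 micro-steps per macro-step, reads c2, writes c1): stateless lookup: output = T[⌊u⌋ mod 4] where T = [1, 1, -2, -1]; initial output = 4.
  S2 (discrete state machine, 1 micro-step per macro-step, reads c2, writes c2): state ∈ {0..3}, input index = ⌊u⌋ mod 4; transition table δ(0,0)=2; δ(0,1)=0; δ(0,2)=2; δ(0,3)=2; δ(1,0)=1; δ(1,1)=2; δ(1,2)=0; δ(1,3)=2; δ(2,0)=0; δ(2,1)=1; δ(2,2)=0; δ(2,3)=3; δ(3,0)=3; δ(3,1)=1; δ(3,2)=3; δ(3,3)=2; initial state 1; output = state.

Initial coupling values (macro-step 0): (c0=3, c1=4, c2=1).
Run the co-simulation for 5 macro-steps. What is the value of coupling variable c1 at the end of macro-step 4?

macro 1: S0 reads c2=1 → after 1×micro: 2; S1 reads c2=1 → after 2×micro: 1; S2 reads c2=1 → after 1×micro: 2 ⇒ (c0=2, c1=1, c2=2)
macro 2: S0 reads c2=2 → after 1×micro: 2; S1 reads c2=2 → after 2×micro: -2; S2 reads c2=2 → after 1×micro: 0 ⇒ (c0=2, c1=-2, c2=0)
macro 3: S0 reads c2=0 → after 1×micro: 1; S1 reads c2=0 → after 2×micro: 1; S2 reads c2=0 → after 1×micro: 2 ⇒ (c0=1, c1=1, c2=2)
macro 4: S0 reads c2=2 → after 1×micro: 2; S1 reads c2=2 → after 2×micro: -2; S2 reads c2=2 → after 1×micro: 0 ⇒ (c0=2, c1=-2, c2=0)
macro 5: S0 reads c2=0 → after 1×micro: 1; S1 reads c2=0 → after 2×micro: 1; S2 reads c2=0 → after 1×micro: 2 ⇒ (c0=1, c1=1, c2=2)

c1 at macro-step 4 = -2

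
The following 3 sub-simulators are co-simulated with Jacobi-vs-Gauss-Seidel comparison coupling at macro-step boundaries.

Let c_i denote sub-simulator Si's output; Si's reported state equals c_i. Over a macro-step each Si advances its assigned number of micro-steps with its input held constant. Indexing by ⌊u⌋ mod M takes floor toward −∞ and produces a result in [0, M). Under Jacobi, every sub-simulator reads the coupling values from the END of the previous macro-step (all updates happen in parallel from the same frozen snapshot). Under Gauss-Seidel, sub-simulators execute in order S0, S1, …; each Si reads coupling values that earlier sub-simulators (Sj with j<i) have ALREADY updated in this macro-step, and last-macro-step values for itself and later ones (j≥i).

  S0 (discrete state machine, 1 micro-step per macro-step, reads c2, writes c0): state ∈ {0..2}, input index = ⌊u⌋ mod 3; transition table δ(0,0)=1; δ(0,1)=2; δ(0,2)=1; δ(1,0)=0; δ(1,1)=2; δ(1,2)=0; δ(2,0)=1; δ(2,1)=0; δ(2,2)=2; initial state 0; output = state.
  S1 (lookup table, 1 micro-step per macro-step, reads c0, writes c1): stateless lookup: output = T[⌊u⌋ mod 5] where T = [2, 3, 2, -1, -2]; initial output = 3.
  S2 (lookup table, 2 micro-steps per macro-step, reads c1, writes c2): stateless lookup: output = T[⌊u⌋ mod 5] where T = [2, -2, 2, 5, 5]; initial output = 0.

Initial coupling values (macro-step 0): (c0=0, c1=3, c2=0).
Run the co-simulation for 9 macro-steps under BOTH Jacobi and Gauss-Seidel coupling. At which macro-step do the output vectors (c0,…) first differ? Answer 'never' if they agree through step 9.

first divergence at macro-step: 1

[Jacobi] macro 1: S0 reads c2=0 → after 1×micro: 1; S1 reads c0=0 → after 1×micro: 2; S2 reads c1=3 → after 2×micro: 5 ⇒ (c0=1, c1=2, c2=5)
[Jacobi] macro 2: S0 reads c2=5 → after 1×micro: 0; S1 reads c0=1 → after 1×micro: 3; S2 reads c1=2 → after 2×micro: 2 ⇒ (c0=0, c1=3, c2=2)
[Jacobi] macro 3: S0 reads c2=2 → after 1×micro: 1; S1 reads c0=0 → after 1×micro: 2; S2 reads c1=3 → after 2×micro: 5 ⇒ (c0=1, c1=2, c2=5)
[Jacobi] macro 4: S0 reads c2=5 → after 1×micro: 0; S1 reads c0=1 → after 1×micro: 3; S2 reads c1=2 → after 2×micro: 2 ⇒ (c0=0, c1=3, c2=2)
[Jacobi] macro 5: S0 reads c2=2 → after 1×micro: 1; S1 reads c0=0 → after 1×micro: 2; S2 reads c1=3 → after 2×micro: 5 ⇒ (c0=1, c1=2, c2=5)
[Jacobi] macro 6: S0 reads c2=5 → after 1×micro: 0; S1 reads c0=1 → after 1×micro: 3; S2 reads c1=2 → after 2×micro: 2 ⇒ (c0=0, c1=3, c2=2)
[Jacobi] macro 7: S0 reads c2=2 → after 1×micro: 1; S1 reads c0=0 → after 1×micro: 2; S2 reads c1=3 → after 2×micro: 5 ⇒ (c0=1, c1=2, c2=5)
[Jacobi] macro 8: S0 reads c2=5 → after 1×micro: 0; S1 reads c0=1 → after 1×micro: 3; S2 reads c1=2 → after 2×micro: 2 ⇒ (c0=0, c1=3, c2=2)
[Jacobi] macro 9: S0 reads c2=2 → after 1×micro: 1; S1 reads c0=0 → after 1×micro: 2; S2 reads c1=3 → after 2×micro: 5 ⇒ (c0=1, c1=2, c2=5)
[Gauss-Seidel] macro 1: S0 reads c2=0 → after 1×micro: 1; S1 reads c0=1 → after 1×micro: 3; S2 reads c1=3 → after 2×micro: 5 ⇒ (c0=1, c1=3, c2=5)
[Gauss-Seidel] macro 2: S0 reads c2=5 → after 1×micro: 0; S1 reads c0=0 → after 1×micro: 2; S2 reads c1=2 → after 2×micro: 2 ⇒ (c0=0, c1=2, c2=2)
[Gauss-Seidel] macro 3: S0 reads c2=2 → after 1×micro: 1; S1 reads c0=1 → after 1×micro: 3; S2 reads c1=3 → after 2×micro: 5 ⇒ (c0=1, c1=3, c2=5)
[Gauss-Seidel] macro 4: S0 reads c2=5 → after 1×micro: 0; S1 reads c0=0 → after 1×micro: 2; S2 reads c1=2 → after 2×micro: 2 ⇒ (c0=0, c1=2, c2=2)
[Gauss-Seidel] macro 5: S0 reads c2=2 → after 1×micro: 1; S1 reads c0=1 → after 1×micro: 3; S2 reads c1=3 → after 2×micro: 5 ⇒ (c0=1, c1=3, c2=5)
[Gauss-Seidel] macro 6: S0 reads c2=5 → after 1×micro: 0; S1 reads c0=0 → after 1×micro: 2; S2 reads c1=2 → after 2×micro: 2 ⇒ (c0=0, c1=2, c2=2)
[Gauss-Seidel] macro 7: S0 reads c2=2 → after 1×micro: 1; S1 reads c0=1 → after 1×micro: 3; S2 reads c1=3 → after 2×micro: 5 ⇒ (c0=1, c1=3, c2=5)
[Gauss-Seidel] macro 8: S0 reads c2=5 → after 1×micro: 0; S1 reads c0=0 → after 1×micro: 2; S2 reads c1=2 → after 2×micro: 2 ⇒ (c0=0, c1=2, c2=2)
[Gauss-Seidel] macro 9: S0 reads c2=2 → after 1×micro: 1; S1 reads c0=1 → after 1×micro: 3; S2 reads c1=3 → after 2×micro: 5 ⇒ (c0=1, c1=3, c2=5)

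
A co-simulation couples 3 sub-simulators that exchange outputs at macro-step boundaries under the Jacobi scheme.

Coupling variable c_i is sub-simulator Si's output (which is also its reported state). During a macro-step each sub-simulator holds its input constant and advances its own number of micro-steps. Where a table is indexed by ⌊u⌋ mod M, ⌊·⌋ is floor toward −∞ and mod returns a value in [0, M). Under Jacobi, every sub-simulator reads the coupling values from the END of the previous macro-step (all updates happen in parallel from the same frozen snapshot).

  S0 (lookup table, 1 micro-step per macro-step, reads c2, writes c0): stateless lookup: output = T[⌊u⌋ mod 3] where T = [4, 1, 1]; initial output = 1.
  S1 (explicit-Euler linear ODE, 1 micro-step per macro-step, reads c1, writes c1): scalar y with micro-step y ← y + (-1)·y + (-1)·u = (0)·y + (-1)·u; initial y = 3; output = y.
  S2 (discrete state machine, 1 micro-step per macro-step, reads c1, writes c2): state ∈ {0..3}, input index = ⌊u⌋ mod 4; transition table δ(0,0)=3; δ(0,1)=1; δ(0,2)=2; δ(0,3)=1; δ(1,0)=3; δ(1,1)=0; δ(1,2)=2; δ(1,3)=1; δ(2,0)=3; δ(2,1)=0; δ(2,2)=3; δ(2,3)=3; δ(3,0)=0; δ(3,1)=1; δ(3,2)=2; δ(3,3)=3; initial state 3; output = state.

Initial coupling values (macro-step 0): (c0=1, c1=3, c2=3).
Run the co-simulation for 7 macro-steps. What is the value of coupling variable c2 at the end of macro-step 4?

macro 1: S0 reads c2=3 → after 1×micro: 4; S1 reads c1=3 → after 1×micro: -3; S2 reads c1=3 → after 1×micro: 3 ⇒ (c0=4, c1=-3, c2=3)
macro 2: S0 reads c2=3 → after 1×micro: 4; S1 reads c1=-3 → after 1×micro: 3; S2 reads c1=-3 → after 1×micro: 1 ⇒ (c0=4, c1=3, c2=1)
macro 3: S0 reads c2=1 → after 1×micro: 1; S1 reads c1=3 → after 1×micro: -3; S2 reads c1=3 → after 1×micro: 1 ⇒ (c0=1, c1=-3, c2=1)
macro 4: S0 reads c2=1 → after 1×micro: 1; S1 reads c1=-3 → after 1×micro: 3; S2 reads c1=-3 → after 1×micro: 0 ⇒ (c0=1, c1=3, c2=0)
macro 5: S0 reads c2=0 → after 1×micro: 4; S1 reads c1=3 → after 1×micro: -3; S2 reads c1=3 → after 1×micro: 1 ⇒ (c0=4, c1=-3, c2=1)
macro 6: S0 reads c2=1 → after 1×micro: 1; S1 reads c1=-3 → after 1×micro: 3; S2 reads c1=-3 → after 1×micro: 0 ⇒ (c0=1, c1=3, c2=0)
macro 7: S0 reads c2=0 → after 1×micro: 4; S1 reads c1=3 → after 1×micro: -3; S2 reads c1=3 → after 1×micro: 1 ⇒ (c0=4, c1=-3, c2=1)

c2 at macro-step 4 = 0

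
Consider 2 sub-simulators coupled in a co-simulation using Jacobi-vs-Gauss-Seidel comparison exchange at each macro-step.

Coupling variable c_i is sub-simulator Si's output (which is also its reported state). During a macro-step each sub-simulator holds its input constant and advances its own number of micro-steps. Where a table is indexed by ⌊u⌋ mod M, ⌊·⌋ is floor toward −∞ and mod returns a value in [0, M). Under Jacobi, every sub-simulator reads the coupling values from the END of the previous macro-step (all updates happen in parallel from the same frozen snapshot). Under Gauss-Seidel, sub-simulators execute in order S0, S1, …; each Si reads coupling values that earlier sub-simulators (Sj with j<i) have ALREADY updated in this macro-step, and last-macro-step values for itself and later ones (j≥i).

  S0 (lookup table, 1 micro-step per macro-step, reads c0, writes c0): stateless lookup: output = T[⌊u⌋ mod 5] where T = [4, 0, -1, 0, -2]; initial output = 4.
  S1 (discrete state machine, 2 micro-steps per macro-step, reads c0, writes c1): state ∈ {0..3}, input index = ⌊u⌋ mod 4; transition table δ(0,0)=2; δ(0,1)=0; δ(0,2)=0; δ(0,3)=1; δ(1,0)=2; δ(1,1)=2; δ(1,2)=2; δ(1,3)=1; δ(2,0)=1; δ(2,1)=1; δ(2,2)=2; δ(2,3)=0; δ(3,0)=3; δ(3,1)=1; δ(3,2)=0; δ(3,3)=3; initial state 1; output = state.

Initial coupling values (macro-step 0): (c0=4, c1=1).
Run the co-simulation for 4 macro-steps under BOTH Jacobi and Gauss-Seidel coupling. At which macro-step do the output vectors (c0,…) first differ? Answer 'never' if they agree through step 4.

[Jacobi] macro 1: S0 reads c0=4 → after 1×micro: -2; S1 reads c0=4 → after 2×micro: 1 ⇒ (c0=-2, c1=1)
[Jacobi] macro 2: S0 reads c0=-2 → after 1×micro: 0; S1 reads c0=-2 → after 2×micro: 2 ⇒ (c0=0, c1=2)
[Jacobi] macro 3: S0 reads c0=0 → after 1×micro: 4; S1 reads c0=0 → after 2×micro: 2 ⇒ (c0=4, c1=2)
[Jacobi] macro 4: S0 reads c0=4 → after 1×micro: -2; S1 reads c0=4 → after 2×micro: 2 ⇒ (c0=-2, c1=2)
[Gauss-Seidel] macro 1: S0 reads c0=4 → after 1×micro: -2; S1 reads c0=-2 → after 2×micro: 2 ⇒ (c0=-2, c1=2)
[Gauss-Seidel] macro 2: S0 reads c0=-2 → after 1×micro: 0; S1 reads c0=0 → after 2×micro: 2 ⇒ (c0=0, c1=2)
[Gauss-Seidel] macro 3: S0 reads c0=0 → after 1×micro: 4; S1 reads c0=4 → after 2×micro: 2 ⇒ (c0=4, c1=2)
[Gauss-Seidel] macro 4: S0 reads c0=4 → after 1×micro: -2; S1 reads c0=-2 → after 2×micro: 2 ⇒ (c0=-2, c1=2)

first divergence at macro-step: 1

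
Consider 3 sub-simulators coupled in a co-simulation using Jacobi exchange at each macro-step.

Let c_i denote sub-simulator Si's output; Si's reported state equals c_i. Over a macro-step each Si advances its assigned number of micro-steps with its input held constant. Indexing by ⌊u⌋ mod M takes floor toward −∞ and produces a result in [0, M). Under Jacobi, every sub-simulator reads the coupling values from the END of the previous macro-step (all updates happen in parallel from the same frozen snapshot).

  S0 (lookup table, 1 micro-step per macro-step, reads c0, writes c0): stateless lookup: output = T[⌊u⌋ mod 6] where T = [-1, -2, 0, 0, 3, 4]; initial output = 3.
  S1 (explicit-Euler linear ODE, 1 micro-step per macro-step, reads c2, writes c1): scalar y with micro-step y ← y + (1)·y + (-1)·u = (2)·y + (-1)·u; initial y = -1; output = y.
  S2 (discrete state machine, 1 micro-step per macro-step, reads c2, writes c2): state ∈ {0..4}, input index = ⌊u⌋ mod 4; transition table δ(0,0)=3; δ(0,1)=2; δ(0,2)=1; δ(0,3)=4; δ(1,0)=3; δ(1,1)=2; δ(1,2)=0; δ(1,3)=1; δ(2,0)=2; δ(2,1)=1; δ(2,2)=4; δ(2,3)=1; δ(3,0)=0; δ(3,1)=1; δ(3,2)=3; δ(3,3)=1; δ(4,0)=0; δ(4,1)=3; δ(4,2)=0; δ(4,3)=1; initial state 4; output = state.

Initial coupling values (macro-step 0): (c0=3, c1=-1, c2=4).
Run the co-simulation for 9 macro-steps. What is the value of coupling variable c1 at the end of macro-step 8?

c1 at macro-step 8 = -915

macro 1: S0 reads c0=3 → after 1×micro: 0; S1 reads c2=4 → after 1×micro: -6; S2 reads c2=4 → after 1×micro: 0 ⇒ (c0=0, c1=-6, c2=0)
macro 2: S0 reads c0=0 → after 1×micro: -1; S1 reads c2=0 → after 1×micro: -12; S2 reads c2=0 → after 1×micro: 3 ⇒ (c0=-1, c1=-12, c2=3)
macro 3: S0 reads c0=-1 → after 1×micro: 4; S1 reads c2=3 → after 1×micro: -27; S2 reads c2=3 → after 1×micro: 1 ⇒ (c0=4, c1=-27, c2=1)
macro 4: S0 reads c0=4 → after 1×micro: 3; S1 reads c2=1 → after 1×micro: -55; S2 reads c2=1 → after 1×micro: 2 ⇒ (c0=3, c1=-55, c2=2)
macro 5: S0 reads c0=3 → after 1×micro: 0; S1 reads c2=2 → after 1×micro: -112; S2 reads c2=2 → after 1×micro: 4 ⇒ (c0=0, c1=-112, c2=4)
macro 6: S0 reads c0=0 → after 1×micro: -1; S1 reads c2=4 → after 1×micro: -228; S2 reads c2=4 → after 1×micro: 0 ⇒ (c0=-1, c1=-228, c2=0)
macro 7: S0 reads c0=-1 → after 1×micro: 4; S1 reads c2=0 → after 1×micro: -456; S2 reads c2=0 → after 1×micro: 3 ⇒ (c0=4, c1=-456, c2=3)
macro 8: S0 reads c0=4 → after 1×micro: 3; S1 reads c2=3 → after 1×micro: -915; S2 reads c2=3 → after 1×micro: 1 ⇒ (c0=3, c1=-915, c2=1)
macro 9: S0 reads c0=3 → after 1×micro: 0; S1 reads c2=1 → after 1×micro: -1831; S2 reads c2=1 → after 1×micro: 2 ⇒ (c0=0, c1=-1831, c2=2)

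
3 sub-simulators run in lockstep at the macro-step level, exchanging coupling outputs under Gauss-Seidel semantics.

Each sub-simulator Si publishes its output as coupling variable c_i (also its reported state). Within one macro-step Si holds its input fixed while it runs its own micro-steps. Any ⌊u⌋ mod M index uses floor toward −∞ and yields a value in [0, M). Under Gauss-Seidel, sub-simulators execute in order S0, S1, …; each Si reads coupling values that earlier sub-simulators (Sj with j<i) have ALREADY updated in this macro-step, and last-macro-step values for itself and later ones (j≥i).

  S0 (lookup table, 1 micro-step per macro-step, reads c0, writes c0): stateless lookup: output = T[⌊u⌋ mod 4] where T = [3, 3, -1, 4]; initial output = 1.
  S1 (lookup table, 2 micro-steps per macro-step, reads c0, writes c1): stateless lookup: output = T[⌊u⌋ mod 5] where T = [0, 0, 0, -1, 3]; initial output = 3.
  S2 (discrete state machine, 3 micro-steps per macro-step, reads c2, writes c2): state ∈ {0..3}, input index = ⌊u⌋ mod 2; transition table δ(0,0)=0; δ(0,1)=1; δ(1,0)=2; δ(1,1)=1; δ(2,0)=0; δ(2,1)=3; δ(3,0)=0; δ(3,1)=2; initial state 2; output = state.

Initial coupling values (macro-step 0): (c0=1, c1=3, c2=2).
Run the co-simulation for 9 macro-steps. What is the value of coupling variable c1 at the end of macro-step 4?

macro 1: S0 reads c0=1 → after 1×micro: 3; S1 reads c0=3 → after 2×micro: -1; S2 reads c2=2 → after 3×micro: 0 ⇒ (c0=3, c1=-1, c2=0)
macro 2: S0 reads c0=3 → after 1×micro: 4; S1 reads c0=4 → after 2×micro: 3; S2 reads c2=0 → after 3×micro: 0 ⇒ (c0=4, c1=3, c2=0)
macro 3: S0 reads c0=4 → after 1×micro: 3; S1 reads c0=3 → after 2×micro: -1; S2 reads c2=0 → after 3×micro: 0 ⇒ (c0=3, c1=-1, c2=0)
macro 4: S0 reads c0=3 → after 1×micro: 4; S1 reads c0=4 → after 2×micro: 3; S2 reads c2=0 → after 3×micro: 0 ⇒ (c0=4, c1=3, c2=0)
macro 5: S0 reads c0=4 → after 1×micro: 3; S1 reads c0=3 → after 2×micro: -1; S2 reads c2=0 → after 3×micro: 0 ⇒ (c0=3, c1=-1, c2=0)
macro 6: S0 reads c0=3 → after 1×micro: 4; S1 reads c0=4 → after 2×micro: 3; S2 reads c2=0 → after 3×micro: 0 ⇒ (c0=4, c1=3, c2=0)
macro 7: S0 reads c0=4 → after 1×micro: 3; S1 reads c0=3 → after 2×micro: -1; S2 reads c2=0 → after 3×micro: 0 ⇒ (c0=3, c1=-1, c2=0)
macro 8: S0 reads c0=3 → after 1×micro: 4; S1 reads c0=4 → after 2×micro: 3; S2 reads c2=0 → after 3×micro: 0 ⇒ (c0=4, c1=3, c2=0)
macro 9: S0 reads c0=4 → after 1×micro: 3; S1 reads c0=3 → after 2×micro: -1; S2 reads c2=0 → after 3×micro: 0 ⇒ (c0=3, c1=-1, c2=0)

c1 at macro-step 4 = 3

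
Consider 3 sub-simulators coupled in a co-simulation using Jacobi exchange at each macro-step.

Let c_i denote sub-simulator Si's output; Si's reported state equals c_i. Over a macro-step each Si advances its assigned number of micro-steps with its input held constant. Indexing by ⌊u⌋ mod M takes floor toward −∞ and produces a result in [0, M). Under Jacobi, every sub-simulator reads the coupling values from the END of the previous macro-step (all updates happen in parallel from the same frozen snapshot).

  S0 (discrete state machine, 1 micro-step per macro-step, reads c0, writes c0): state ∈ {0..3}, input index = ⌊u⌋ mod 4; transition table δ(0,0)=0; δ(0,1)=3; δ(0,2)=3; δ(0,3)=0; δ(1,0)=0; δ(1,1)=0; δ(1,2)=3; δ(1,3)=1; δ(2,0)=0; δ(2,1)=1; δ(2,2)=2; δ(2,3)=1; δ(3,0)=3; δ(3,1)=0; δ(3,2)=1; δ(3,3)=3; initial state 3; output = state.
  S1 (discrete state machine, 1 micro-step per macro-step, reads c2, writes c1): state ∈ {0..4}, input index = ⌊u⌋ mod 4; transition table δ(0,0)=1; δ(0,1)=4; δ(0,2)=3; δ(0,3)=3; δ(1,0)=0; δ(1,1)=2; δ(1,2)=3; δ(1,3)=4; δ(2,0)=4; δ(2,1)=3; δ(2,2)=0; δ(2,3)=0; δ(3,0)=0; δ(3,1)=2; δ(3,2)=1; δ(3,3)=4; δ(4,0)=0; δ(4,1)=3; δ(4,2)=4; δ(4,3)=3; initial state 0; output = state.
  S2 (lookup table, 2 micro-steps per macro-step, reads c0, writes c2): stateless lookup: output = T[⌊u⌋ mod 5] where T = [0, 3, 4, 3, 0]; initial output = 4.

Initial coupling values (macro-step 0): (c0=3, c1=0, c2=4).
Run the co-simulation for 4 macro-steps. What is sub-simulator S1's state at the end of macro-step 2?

macro 1: S0 reads c0=3 → after 1×micro: 3; S1 reads c2=4 → after 1×micro: 1; S2 reads c0=3 → after 2×micro: 3 ⇒ (c0=3, c1=1, c2=3)
macro 2: S0 reads c0=3 → after 1×micro: 3; S1 reads c2=3 → after 1×micro: 4; S2 reads c0=3 → after 2×micro: 3 ⇒ (c0=3, c1=4, c2=3)
macro 3: S0 reads c0=3 → after 1×micro: 3; S1 reads c2=3 → after 1×micro: 3; S2 reads c0=3 → after 2×micro: 3 ⇒ (c0=3, c1=3, c2=3)
macro 4: S0 reads c0=3 → after 1×micro: 3; S1 reads c2=3 → after 1×micro: 4; S2 reads c0=3 → after 2×micro: 3 ⇒ (c0=3, c1=4, c2=3)

S1 state at macro-step 2 = 4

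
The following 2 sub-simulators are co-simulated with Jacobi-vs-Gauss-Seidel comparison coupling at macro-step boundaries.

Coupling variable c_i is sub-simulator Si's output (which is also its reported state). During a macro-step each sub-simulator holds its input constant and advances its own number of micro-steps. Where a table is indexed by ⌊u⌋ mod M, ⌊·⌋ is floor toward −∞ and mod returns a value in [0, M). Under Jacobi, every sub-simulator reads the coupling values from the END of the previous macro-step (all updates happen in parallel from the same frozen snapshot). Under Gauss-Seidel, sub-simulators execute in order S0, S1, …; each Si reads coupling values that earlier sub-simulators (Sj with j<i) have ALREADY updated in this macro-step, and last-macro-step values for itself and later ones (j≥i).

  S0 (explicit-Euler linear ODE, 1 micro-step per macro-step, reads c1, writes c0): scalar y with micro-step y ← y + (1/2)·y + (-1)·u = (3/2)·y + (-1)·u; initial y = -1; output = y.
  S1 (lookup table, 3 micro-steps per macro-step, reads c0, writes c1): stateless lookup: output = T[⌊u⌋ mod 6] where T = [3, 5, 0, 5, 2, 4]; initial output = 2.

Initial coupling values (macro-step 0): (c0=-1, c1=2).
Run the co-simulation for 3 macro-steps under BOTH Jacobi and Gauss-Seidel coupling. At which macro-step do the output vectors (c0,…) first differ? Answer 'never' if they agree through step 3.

first divergence at macro-step: 1

[Jacobi] macro 1: S0 reads c1=2 → after 1×micro: -7/2; S1 reads c0=-1 → after 3×micro: 4 ⇒ (c0=-7/2, c1=4)
[Jacobi] macro 2: S0 reads c1=4 → after 1×micro: -37/4; S1 reads c0=-7/2 → after 3×micro: 0 ⇒ (c0=-37/4, c1=0)
[Jacobi] macro 3: S0 reads c1=0 → after 1×micro: -111/8; S1 reads c0=-37/4 → after 3×micro: 0 ⇒ (c0=-111/8, c1=0)
[Gauss-Seidel] macro 1: S0 reads c1=2 → after 1×micro: -7/2; S1 reads c0=-7/2 → after 3×micro: 0 ⇒ (c0=-7/2, c1=0)
[Gauss-Seidel] macro 2: S0 reads c1=0 → after 1×micro: -21/4; S1 reads c0=-21/4 → after 3×micro: 3 ⇒ (c0=-21/4, c1=3)
[Gauss-Seidel] macro 3: S0 reads c1=3 → after 1×micro: -87/8; S1 reads c0=-87/8 → after 3×micro: 5 ⇒ (c0=-87/8, c1=5)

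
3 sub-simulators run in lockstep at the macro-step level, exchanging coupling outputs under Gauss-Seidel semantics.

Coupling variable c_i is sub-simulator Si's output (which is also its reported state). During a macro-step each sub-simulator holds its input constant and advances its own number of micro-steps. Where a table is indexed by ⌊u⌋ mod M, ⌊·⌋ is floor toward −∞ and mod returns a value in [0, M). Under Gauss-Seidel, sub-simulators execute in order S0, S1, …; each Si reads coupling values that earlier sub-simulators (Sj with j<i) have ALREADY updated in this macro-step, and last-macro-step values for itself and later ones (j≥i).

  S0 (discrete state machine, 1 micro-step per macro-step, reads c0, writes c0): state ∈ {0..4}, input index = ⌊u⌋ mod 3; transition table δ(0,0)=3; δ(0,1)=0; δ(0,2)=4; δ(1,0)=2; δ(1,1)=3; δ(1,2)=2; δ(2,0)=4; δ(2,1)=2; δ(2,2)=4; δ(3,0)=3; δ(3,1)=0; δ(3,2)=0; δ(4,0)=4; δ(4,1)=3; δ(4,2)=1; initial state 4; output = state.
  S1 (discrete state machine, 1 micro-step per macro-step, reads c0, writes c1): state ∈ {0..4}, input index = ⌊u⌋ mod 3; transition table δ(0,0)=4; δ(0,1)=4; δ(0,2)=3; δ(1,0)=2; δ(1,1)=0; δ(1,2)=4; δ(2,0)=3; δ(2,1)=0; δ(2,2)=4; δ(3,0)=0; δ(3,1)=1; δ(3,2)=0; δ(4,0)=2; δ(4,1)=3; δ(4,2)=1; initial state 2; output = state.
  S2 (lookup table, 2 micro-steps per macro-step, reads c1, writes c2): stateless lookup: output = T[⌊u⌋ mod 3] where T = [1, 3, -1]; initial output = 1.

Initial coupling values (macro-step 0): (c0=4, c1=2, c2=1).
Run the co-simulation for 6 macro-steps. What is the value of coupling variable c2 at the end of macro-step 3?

macro 1: S0 reads c0=4 → after 1×micro: 3; S1 reads c0=3 → after 1×micro: 3; S2 reads c1=3 → after 2×micro: 1 ⇒ (c0=3, c1=3, c2=1)
macro 2: S0 reads c0=3 → after 1×micro: 3; S1 reads c0=3 → after 1×micro: 0; S2 reads c1=0 → after 2×micro: 1 ⇒ (c0=3, c1=0, c2=1)
macro 3: S0 reads c0=3 → after 1×micro: 3; S1 reads c0=3 → after 1×micro: 4; S2 reads c1=4 → after 2×micro: 3 ⇒ (c0=3, c1=4, c2=3)
macro 4: S0 reads c0=3 → after 1×micro: 3; S1 reads c0=3 → after 1×micro: 2; S2 reads c1=2 → after 2×micro: -1 ⇒ (c0=3, c1=2, c2=-1)
macro 5: S0 reads c0=3 → after 1×micro: 3; S1 reads c0=3 → after 1×micro: 3; S2 reads c1=3 → after 2×micro: 1 ⇒ (c0=3, c1=3, c2=1)
macro 6: S0 reads c0=3 → after 1×micro: 3; S1 reads c0=3 → after 1×micro: 0; S2 reads c1=0 → after 2×micro: 1 ⇒ (c0=3, c1=0, c2=1)

c2 at macro-step 3 = 3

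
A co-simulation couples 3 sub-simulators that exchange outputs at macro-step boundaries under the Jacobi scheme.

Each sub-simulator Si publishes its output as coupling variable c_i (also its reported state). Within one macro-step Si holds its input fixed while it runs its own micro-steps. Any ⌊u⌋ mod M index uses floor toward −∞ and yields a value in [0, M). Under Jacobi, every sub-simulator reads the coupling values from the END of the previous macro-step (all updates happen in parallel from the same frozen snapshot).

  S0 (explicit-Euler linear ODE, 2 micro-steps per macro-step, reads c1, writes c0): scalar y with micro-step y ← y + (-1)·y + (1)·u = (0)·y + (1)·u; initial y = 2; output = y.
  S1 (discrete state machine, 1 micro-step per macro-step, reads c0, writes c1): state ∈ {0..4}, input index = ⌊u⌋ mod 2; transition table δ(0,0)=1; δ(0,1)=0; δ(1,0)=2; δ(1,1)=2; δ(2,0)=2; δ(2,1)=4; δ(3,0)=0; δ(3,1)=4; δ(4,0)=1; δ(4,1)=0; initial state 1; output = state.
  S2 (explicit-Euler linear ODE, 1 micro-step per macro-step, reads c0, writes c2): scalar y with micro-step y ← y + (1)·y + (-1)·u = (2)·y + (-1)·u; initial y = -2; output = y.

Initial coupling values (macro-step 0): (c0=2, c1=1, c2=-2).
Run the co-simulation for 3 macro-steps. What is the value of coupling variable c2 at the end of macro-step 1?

c2 at macro-step 1 = -6

macro 1: S0 reads c1=1 → after 2×micro: 1; S1 reads c0=2 → after 1×micro: 2; S2 reads c0=2 → after 1×micro: -6 ⇒ (c0=1, c1=2, c2=-6)
macro 2: S0 reads c1=2 → after 2×micro: 2; S1 reads c0=1 → after 1×micro: 4; S2 reads c0=1 → after 1×micro: -13 ⇒ (c0=2, c1=4, c2=-13)
macro 3: S0 reads c1=4 → after 2×micro: 4; S1 reads c0=2 → after 1×micro: 1; S2 reads c0=2 → after 1×micro: -28 ⇒ (c0=4, c1=1, c2=-28)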